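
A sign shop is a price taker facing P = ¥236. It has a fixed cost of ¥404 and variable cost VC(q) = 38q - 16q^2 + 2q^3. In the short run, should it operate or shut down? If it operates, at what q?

Produce at q = 9

Strip out fixed cost: VC = 38q - 16q^2 + 2q^3. Then AVC = 38 - 16q + 2q^2 and MC = 38 - 32q + 6q^2.
AVC is minimized where dAVC/dq = -16 + 4q = 0, at q = 4; min AVC = 38 - 16·4 + 2·4^2 = ¥6.
Because ¥236 ≥ ¥6, revenue can cover variable cost; the firm operates.
Set P = MC: 236 = 38 - 32q + 6q^2 → -198 - 32q + 6q^2 = 0. The roots are q = -11/3 and q = 9; the profit-maximizing output is on the rising part of MC, so q* = 9.
Check: AVC at q = 9 is ¥56 ≤ P, so revenue covers variable cost.
Profit = P·q − TC = 236·9 − 908 = ¥1216.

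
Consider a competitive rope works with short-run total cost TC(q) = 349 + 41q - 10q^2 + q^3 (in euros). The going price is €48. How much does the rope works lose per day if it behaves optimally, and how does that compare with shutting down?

AVC = 41 - 10q + q^2 has its minimum €16 at q = 5; price €48 clears that bar, so the firm operates.
With MC = 41 - 20q + 3q^2, P = MC on the upward-sloping part at q* = 7.
TR = 48·7 = 336. TC = 349 + 140 = 489. Profit = 336 − 489 = -€153.
Shutting down would mean losing the fixed cost of €349, so operating at a loss of €153 is better by €196.

Profit = -€153 at q = 7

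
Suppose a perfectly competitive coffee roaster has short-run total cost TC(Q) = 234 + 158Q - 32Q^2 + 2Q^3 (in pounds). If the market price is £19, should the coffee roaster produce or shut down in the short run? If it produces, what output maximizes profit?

Shut down

Strip out fixed cost: VC = 158Q - 32Q^2 + 2Q^3. Then AVC = 158 - 32Q + 2Q^2 and MC = 158 - 64Q + 6Q^2.
AVC is minimized where dAVC/dQ = -32 + 4Q = 0, at Q = 8; min AVC = 158 - 32·8 + 2·8^2 = £30.
With P < min AVC (£19 < £30), every unit sold adds to the loss.
Shutting down limits the loss to fixed cost, £234.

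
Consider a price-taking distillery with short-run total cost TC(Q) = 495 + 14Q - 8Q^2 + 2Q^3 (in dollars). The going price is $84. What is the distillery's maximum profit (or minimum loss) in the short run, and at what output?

Profit = -$195 at Q = 5

AVC = 14 - 8Q + 2Q^2 has its minimum $6 at Q = 2; price $84 clears that bar, so the firm operates.
MC = 14 - 16Q + 6Q^2. Setting P = MC and taking the root on the rising branch gives Q* = 5.
TR = 84·5 = 420. TC = 495 + 120 = 615. Profit = 420 − 615 = -$195.
By producing, the firm covers all variable cost plus $300 of fixed cost; shutting down would lose the full $495.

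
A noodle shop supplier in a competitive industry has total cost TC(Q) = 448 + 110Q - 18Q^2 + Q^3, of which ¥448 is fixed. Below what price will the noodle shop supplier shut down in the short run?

Short-run supply begins at min AVC. From VC = 110Q - 18Q^2 + Q^3, AVC = 110 - 18Q + Q^2.
dAVC/dQ = -18 + 2Q = 0 gives Q = 9. min AVC = 110 - 18·9 + 9^2 = 29.
So the shutdown price is ¥29.

¥29 per unit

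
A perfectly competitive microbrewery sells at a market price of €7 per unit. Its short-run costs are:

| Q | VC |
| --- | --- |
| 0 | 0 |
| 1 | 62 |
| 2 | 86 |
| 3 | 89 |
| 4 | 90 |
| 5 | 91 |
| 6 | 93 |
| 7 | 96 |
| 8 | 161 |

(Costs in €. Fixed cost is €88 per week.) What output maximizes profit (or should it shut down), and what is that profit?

Q = 0 (shut down); profit = -€88

Compute π = P·Q − TC at each output: Q=0: -88; Q=1: -143; Q=2: -160; Q=3: -156; Q=4: -150; Q=5: -144; Q=6: -139; Q=7: -135; Q=8: -193.
Profit is highest at Q = 0. Equivalently, the lowest AVC in the table is 96/7 ≈ €13.71 at Q = 7, and P = €7 falls below it — price never covers variable cost, so the firm shuts down and loses only its fixed cost.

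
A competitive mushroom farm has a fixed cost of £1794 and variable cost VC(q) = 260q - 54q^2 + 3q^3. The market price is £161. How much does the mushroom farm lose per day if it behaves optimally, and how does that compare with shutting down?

Profit = -£342 at q = 11

AVC = 260 - 54q + 3q^2; min AVC = £17 at q = 9. Since P = £161 ≥ min AVC, the firm produces.
MC = 260 - 108q + 9q^2. Setting P = MC and taking the root on the rising branch gives q* = 11.
TR = 161·11 = 1771. TC = 1794 + 319 = 2113. Profit = 1771 − 2113 = -£342.
By producing, the firm covers all variable cost plus £1452 of fixed cost; shutting down would lose the full £1794.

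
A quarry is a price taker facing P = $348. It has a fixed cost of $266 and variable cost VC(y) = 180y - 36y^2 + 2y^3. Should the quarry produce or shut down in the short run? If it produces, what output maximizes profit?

Produce at y = 14

Strip out fixed cost: VC = 180y - 36y^2 + 2y^3. Then AVC = 180 - 36y + 2y^2 and MC = 180 - 72y + 6y^2.
The AVC parabola has its vertex at y = 36/4 = 9, where AVC = 180 - 36·9 + 2·9^2 = $18.
P = $348 exceeds min AVC = $18, so the firm stays open.
P = MC gives -168 - 72y + 6y^2 = 0, with roots -2 and 14. Take the larger (rising MC): y* = 14.
Check: AVC at y = 14 is $68 ≤ P, so revenue covers variable cost.
Profit = P·y − TC = 348·14 − 1218 = $3654.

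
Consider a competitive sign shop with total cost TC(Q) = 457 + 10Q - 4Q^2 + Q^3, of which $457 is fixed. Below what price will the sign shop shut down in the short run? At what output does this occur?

$6 per unit, at Q = 2

The shutdown price is the minimum of AVC. VC = 10Q - 4Q^2 + Q^3, so AVC = 10 - 4Q + Q^2.
dAVC/dQ = -4 + 2Q = 0 gives Q = 2. min AVC = 10 - 4·2 + 2^2 = 6.
So the shutdown price is $6.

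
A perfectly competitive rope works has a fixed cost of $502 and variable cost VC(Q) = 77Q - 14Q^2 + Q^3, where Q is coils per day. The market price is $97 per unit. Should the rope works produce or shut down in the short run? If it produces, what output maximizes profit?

Produce at Q = 10

From TC, MC = TC'(Q) = 77 - 28Q + 3Q^2 and AVC = VC/Q = 77 - 14Q + Q^2.
AVC hits its minimum where MC = AVC, at Q = 7, giving min AVC = 77 - 14·7 + 7^2 = $28.
Because $97 ≥ $28, revenue can cover variable cost; the firm operates.
P = MC gives -20 - 28Q + 3Q^2 = 0, with roots -2/3 and 10. Take the larger (rising MC): Q* = 10.
Check: AVC at Q = 10 is $37 ≤ P, so revenue covers variable cost.
Profit = P·Q − TC = 97·10 − 872 = $98.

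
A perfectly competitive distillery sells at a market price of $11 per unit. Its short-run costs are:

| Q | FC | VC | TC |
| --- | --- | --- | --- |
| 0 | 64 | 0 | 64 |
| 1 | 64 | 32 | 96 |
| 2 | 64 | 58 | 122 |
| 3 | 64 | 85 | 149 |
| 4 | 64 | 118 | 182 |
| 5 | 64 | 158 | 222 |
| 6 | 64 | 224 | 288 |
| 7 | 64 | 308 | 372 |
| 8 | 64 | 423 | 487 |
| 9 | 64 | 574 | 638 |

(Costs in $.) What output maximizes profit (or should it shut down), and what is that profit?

Compute π = P·Q − TC at each output: Q=0: -64; Q=1: -85; Q=2: -100; Q=3: -116; Q=4: -138; Q=5: -167; Q=6: -222; Q=7: -295; Q=8: -399; Q=9: -539.
Profit is highest at Q = 0. Equivalently, the lowest AVC in the table is 85/3 ≈ $28.33 at Q = 3, and P = $11 falls below it — price never covers variable cost, so the firm shuts down and loses only its fixed cost.

Q = 0 (shut down); profit = -$64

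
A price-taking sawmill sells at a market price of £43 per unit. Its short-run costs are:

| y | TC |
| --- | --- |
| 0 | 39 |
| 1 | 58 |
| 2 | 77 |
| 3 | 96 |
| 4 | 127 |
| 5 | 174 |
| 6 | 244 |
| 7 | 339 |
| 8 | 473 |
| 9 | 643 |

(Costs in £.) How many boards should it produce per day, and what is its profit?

y = 4; profit = £45

Tabulate TR − TC: y=0: -39; y=1: -15; y=2: 9; y=3: 33; y=4: 45; y=5: 41; y=6: 14; y=7: -38; y=8: -129; y=9: -256.
Profit is maximized at y = 4. AVC there is 88/4 = £22 ≤ P, so producing beats shutting down (which would give -£39).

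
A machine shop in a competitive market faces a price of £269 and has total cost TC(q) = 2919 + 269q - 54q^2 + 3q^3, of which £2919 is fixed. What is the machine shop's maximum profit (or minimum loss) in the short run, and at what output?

Profit = -£327 at q = 12

AVC = 269 - 54q + 3q^2 has its minimum £26 at q = 9; price £269 clears that bar, so the firm operates.
With MC = 269 - 108q + 9q^2, P = MC on the upward-sloping part at q* = 12.
TR = 269·12 = 3228. TC = 2919 + 636 = 3555. Profit = 3228 − 3555 = -£327.
Shutting down would mean losing the fixed cost of £2919, so operating at a loss of £327 is better by £2592.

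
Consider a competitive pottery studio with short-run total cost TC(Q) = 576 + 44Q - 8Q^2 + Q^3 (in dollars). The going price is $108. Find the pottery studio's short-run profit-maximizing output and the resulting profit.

Profit = -$64 at Q = 8

AVC = 44 - 8Q + Q^2; min AVC = $28 at Q = 4. Since P = $108 ≥ min AVC, the firm produces.
With MC = 44 - 16Q + 3Q^2, P = MC on the upward-sloping part at Q* = 8.
TR = 108·8 = 864. TC = 576 + 352 = 928. Profit = 864 − 928 = -$64.
Shutting down would mean losing the fixed cost of $576, so operating at a loss of $64 is better by $512.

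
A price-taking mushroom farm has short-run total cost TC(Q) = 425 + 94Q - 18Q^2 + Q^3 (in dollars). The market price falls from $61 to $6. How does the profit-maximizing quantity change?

Output falls from 11 to 0 (the firm shuts down)

MC = 94 - 36Q + 3Q^2; the shutdown threshold is min AVC = $13 (at Q = 9).
At P = $61 ≥ min AVC, set P = MC on the rising branch: Q = 11.
At P = $6 < min AVC = $13, price no longer covers variable cost at any output, so the firm shuts down: Q = 0.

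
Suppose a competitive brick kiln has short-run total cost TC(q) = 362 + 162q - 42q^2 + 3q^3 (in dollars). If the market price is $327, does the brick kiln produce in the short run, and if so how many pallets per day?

Produce at q = 11

Variable cost is VC = 162q - 42q^2 + 3q^3, so AVC = VC/q = 162 - 42q + 3q^2 and MC = dTC/dq = 162 - 84q + 9q^2.
The AVC parabola has its vertex at q = 42/6 = 7, where AVC = 162 - 42·7 + 3·7^2 = $15.
Since P = $327 ≥ min AVC = $15, price covers variable cost and the firm should produce.
Solving P = MC: -165 - 84q + 9q^2 = 0 ⇒ q = -5/3 or 11. On the upward-sloping branch, q* = 11.
Check: AVC at q = 11 is $63 ≤ P, so revenue covers variable cost.
Profit = P·q − TC = 327·11 − 1055 = $2542.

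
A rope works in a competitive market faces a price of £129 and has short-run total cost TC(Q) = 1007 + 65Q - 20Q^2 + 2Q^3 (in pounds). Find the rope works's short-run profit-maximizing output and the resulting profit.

AVC = 65 - 20Q + 2Q^2 has its minimum £15 at Q = 5; price £129 clears that bar, so the firm operates.
With MC = 65 - 40Q + 6Q^2, P = MC on the upward-sloping part at Q* = 8.
TR = 129·8 = 1032. TC = 1007 + 264 = 1271. Profit = 1032 − 1271 = -£239.
That loss of £239 beats the £1007 the firm would lose by shutting down; producing recovers £768 of fixed cost.

Profit = -£239 at Q = 8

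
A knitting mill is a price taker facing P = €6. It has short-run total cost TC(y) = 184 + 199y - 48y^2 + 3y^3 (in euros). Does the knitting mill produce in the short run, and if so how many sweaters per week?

Shut down

Strip out fixed cost: VC = 199y - 48y^2 + 3y^3. Then AVC = 199 - 48y + 3y^2 and MC = 199 - 96y + 9y^2.
The AVC parabola has its vertex at y = 48/6 = 8, where AVC = 199 - 48·8 + 3·8^2 = €7.
Since P = €6 < min AVC = €7, price fails to cover variable cost at any output.
Best response: produce nothing and absorb the €184 fixed cost.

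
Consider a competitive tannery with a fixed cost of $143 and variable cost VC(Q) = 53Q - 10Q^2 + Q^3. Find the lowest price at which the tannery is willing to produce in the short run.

$28 per unit

Short-run supply begins at min AVC. From VC = 53Q - 10Q^2 + Q^3, AVC = 53 - 10Q + Q^2.
dAVC/dQ = -10 + 2Q = 0 gives Q = 5. min AVC = 53 - 10·5 + 5^2 = 28.
The firm shuts down for any P below $28.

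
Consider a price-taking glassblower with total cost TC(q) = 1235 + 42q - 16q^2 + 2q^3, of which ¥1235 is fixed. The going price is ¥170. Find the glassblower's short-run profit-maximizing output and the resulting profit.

AVC = 42 - 16q + 2q^2; min AVC = ¥10 at q = 4. Since P = ¥170 ≥ min AVC, the firm produces.
MC = 42 - 32q + 6q^2. Setting P = MC and taking the root on the rising branch gives q* = 8.
TR = 170·8 = 1360. TC = 1235 + 336 = 1571. Profit = 1360 − 1571 = -¥211.
Shutting down would mean losing the fixed cost of ¥1235, so operating at a loss of ¥211 is better by ¥1024.

Profit = -¥211 at q = 8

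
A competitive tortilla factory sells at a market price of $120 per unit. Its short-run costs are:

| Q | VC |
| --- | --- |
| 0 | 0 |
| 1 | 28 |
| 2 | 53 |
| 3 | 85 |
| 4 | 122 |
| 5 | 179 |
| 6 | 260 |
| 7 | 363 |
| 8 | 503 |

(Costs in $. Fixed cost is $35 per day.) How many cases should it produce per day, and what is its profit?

Q = 7; profit = $442

Compute π = P·Q − TC at each output: Q=0: -35; Q=1: 57; Q=2: 152; Q=3: 240; Q=4: 323; Q=5: 386; Q=6: 425; Q=7: 442; Q=8: 422.
Profit is maximized at Q = 7. AVC there is 363/7 = $51.86 ≤ P, so producing beats shutting down (which would give -$35).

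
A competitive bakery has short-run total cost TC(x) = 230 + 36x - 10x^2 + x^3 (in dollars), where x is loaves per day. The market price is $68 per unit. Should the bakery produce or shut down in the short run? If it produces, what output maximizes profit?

Variable cost is VC = 36x - 10x^2 + x^3, so AVC = VC/x = 36 - 10x + x^2 and MC = dTC/dx = 36 - 20x + 3x^2.
The AVC parabola has its vertex at x = 10/2 = 5, where AVC = 36 - 10·5 + 5^2 = $11.
Because $68 ≥ $11, revenue can cover variable cost; the firm operates.
Set P = MC: 68 = 36 - 20x + 3x^2 → -32 - 20x + 3x^2 = 0. The roots are x = -4/3 and x = 8; the profit-maximizing output is on the rising part of MC, so x* = 8.
Check: AVC at x = 8 is $20 ≤ P, so revenue covers variable cost.
Profit = P·x − TC = 68·8 − 390 = $154.

Produce at x = 8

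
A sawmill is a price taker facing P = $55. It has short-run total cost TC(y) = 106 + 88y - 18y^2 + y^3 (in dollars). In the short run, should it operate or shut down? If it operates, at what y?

From TC, MC = TC'(y) = 88 - 36y + 3y^2 and AVC = VC/y = 88 - 18y + y^2.
The AVC parabola has its vertex at y = 18/2 = 9, where AVC = 88 - 18·9 + 9^2 = $7.
Since P = $55 ≥ min AVC = $7, price covers variable cost and the firm should produce.
P = MC gives 33 - 36y + 3y^2 = 0, with roots 1 and 11. Take the larger (rising MC): y* = 11.
Check: AVC at y = 11 is $11 ≤ P, so revenue covers variable cost.
Profit = P·y − TC = 55·11 − 227 = $378.

Produce at y = 11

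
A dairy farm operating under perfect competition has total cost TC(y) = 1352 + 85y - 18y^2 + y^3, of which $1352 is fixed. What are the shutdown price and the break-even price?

Shutdown price = $4; break-even price = $124

Shutdown price = min AVC. AVC = 85 - 18y + y^2, with vertex at y = 9 and minimum $4.
ATC = 1352/y + 85 - 18y + y^2. Setting dATC/dy = −1352/y^2 − 18 + 2y = 0 gives y = 13 (since 2·13^3 − 18·13^2 = 1352).
min ATC = 1352/13 + 85 − 18·13 + 13^2 = $124. That is the break-even price.
Between these two prices the firm operates at a loss; above $124 it earns a profit.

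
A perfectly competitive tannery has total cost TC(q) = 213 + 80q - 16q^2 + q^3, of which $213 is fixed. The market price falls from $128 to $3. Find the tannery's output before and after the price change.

Output falls from 12 to 0 (the firm shuts down)

AVC = 80 - 16q + q^2, minimized at q = 8 where min AVC = $16. MC = 80 - 32q + 3q^2.
At P = $128 ≥ min AVC, set P = MC on the rising branch: q = 12.
At P = $3 < min AVC = $16, price no longer covers variable cost at any output, so the firm shuts down: q = 0.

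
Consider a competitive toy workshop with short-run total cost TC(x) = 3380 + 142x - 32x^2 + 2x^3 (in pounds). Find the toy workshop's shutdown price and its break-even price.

Shutdown price = min AVC. AVC = 142 - 32x + 2x^2, with vertex at x = 8 and minimum £14.
ATC = 3380/x + 142 - 32x + 2x^2. Setting dATC/dx = −3380/x^2 − 32 + 4x = 0 gives x = 13 (since 4·13^3 − 32·13^2 = 3380).
min ATC = 3380/13 + 142 − 32·13 + 2·13^2 = £324. That is the break-even price.
For £14 ≤ P < £324 the firm produces at a loss; below £14 it shuts down.

Shutdown price = £14; break-even price = £324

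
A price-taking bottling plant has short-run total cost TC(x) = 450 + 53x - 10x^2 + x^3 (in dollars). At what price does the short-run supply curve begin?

$28 per unit

The shutdown price is the minimum of AVC. VC = 53x - 10x^2 + x^3, so AVC = 53 - 10x + x^2.
At the minimum of AVC, MC = AVC. MC = 53 - 20x + 3x^2; setting MC = AVC gives 2x^2 - 10x = 0, so x = 5. min AVC = 28.
So the shutdown price is $28.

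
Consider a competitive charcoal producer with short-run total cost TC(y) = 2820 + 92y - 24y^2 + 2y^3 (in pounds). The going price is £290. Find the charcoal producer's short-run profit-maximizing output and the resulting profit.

Profit = -£400 at y = 11

AVC = 92 - 24y + 2y^2; min AVC = £20 at y = 6. Since P = £290 ≥ min AVC, the firm produces.
With MC = 92 - 48y + 6y^2, P = MC on the upward-sloping part at y* = 11.
TR = 290·11 = 3190. TC = 2820 + 770 = 3590. Profit = 3190 − 3590 = -£400.
By producing, the firm covers all variable cost plus £2420 of fixed cost; shutting down would lose the full £2820.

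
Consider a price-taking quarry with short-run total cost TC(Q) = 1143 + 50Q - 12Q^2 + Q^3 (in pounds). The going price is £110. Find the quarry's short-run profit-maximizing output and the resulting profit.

Profit = -£343 at Q = 10

AVC = 50 - 12Q + Q^2; min AVC = £14 at Q = 6. Since P = £110 ≥ min AVC, the firm produces.
With MC = 50 - 24Q + 3Q^2, P = MC on the upward-sloping part at Q* = 10.
TR = 110·10 = 1100. TC = 1143 + 300 = 1443. Profit = 1100 − 1443 = -£343.
Shutting down would mean losing the fixed cost of £1143, so operating at a loss of £343 is better by £800.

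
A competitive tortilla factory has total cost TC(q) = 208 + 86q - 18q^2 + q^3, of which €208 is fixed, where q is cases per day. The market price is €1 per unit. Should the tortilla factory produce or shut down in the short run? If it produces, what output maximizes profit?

From TC, MC = TC'(q) = 86 - 36q + 3q^2 and AVC = VC/q = 86 - 18q + q^2.
AVC is minimized where dAVC/dq = -18 + 2q = 0, at q = 9; min AVC = 86 - 18·9 + 9^2 = €5.
Since P = €1 < min AVC = €5, price fails to cover variable cost at any output.
Shutting down limits the loss to fixed cost, €208.

Shut down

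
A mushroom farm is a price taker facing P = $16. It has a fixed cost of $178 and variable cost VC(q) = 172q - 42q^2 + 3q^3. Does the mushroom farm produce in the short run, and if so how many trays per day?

Shut down

Strip out fixed cost: VC = 172q - 42q^2 + 3q^3. Then AVC = 172 - 42q + 3q^2 and MC = 172 - 84q + 9q^2.
AVC hits its minimum where MC = AVC, at q = 7, giving min AVC = 172 - 42·7 + 3·7^2 = $25.
With P < min AVC ($16 < $25), every unit sold adds to the loss.
Shutting down limits the loss to fixed cost, $178.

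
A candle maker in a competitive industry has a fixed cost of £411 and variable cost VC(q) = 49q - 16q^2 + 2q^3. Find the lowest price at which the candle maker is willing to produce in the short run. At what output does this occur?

£17 per unit, at q = 4

The shutdown price is the minimum of AVC. VC = 49q - 16q^2 + 2q^3, so AVC = 49 - 16q + 2q^2.
dAVC/dq = -16 + 4q = 0 gives q = 4. min AVC = 49 - 16·4 + 2·4^2 = 17.
The firm shuts down for any P below £17.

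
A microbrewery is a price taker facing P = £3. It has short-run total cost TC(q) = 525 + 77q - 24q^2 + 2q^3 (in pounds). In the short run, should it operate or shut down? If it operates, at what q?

Shut down

Variable cost is VC = 77q - 24q^2 + 2q^3, so AVC = VC/q = 77 - 24q + 2q^2 and MC = dTC/dq = 77 - 48q + 6q^2.
AVC hits its minimum where MC = AVC, at q = 6, giving min AVC = 77 - 24·6 + 2·6^2 = £5.
Since P = £3 < min AVC = £5, price fails to cover variable cost at any output.
Best response: produce nothing and absorb the £525 fixed cost.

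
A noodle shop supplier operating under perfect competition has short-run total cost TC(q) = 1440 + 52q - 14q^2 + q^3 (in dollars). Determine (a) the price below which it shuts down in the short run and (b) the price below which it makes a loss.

AVC = 52 - 14q + q^2; minimized at q = 7, giving min AVC = $3. That is the shutdown price.
ATC = 1440/q + 52 - 14q + q^2. Setting dATC/dq = −1440/q^2 − 14 + 2q = 0 gives q = 12 (since 2·12^3 − 14·12^2 = 1440).
min ATC = 1440/12 + 52 − 14·12 + 12^2 = $148. That is the break-even price.
For $3 ≤ P < $148 the firm produces at a loss; below $3 it shuts down.

Shutdown price = $3; break-even price = $148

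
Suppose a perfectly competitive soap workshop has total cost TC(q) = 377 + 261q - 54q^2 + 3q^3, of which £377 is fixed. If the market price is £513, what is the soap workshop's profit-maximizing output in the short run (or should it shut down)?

From TC, MC = TC'(q) = 261 - 108q + 9q^2 and AVC = VC/q = 261 - 54q + 3q^2.
AVC hits its minimum where MC = AVC, at q = 9, giving min AVC = 261 - 54·9 + 3·9^2 = £18.
Since P = £513 ≥ min AVC = £18, price covers variable cost and the firm should produce.
Set P = MC: 513 = 261 - 108q + 9q^2 → -252 - 108q + 9q^2 = 0. The roots are q = -2 and q = 14; the profit-maximizing output is on the rising part of MC, so q* = 14.
Check: AVC at q = 14 is £93 ≤ P, so revenue covers variable cost.
Profit = P·q − TC = 513·14 − 1679 = £5503.

Produce at q = 14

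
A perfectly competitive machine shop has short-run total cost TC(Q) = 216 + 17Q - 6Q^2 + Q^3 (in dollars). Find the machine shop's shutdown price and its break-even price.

Shutdown price = $8; break-even price = $53

AVC = 17 - 6Q + Q^2; minimized at Q = 3, giving min AVC = $8. That is the shutdown price.
ATC = 216/Q + 17 - 6Q + Q^2. Setting dATC/dQ = −216/Q^2 − 6 + 2Q = 0 gives Q = 6 (since 2·6^3 − 6·6^2 = 216).
min ATC = 216/6 + 17 − 6·6 + 6^2 = $53. That is the break-even price.
For $8 ≤ P < $53 the firm produces at a loss; below $8 it shuts down.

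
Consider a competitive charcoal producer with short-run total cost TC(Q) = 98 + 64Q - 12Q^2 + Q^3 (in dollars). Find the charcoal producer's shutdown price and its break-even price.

Shutdown price = $28; break-even price = $43

AVC = 64 - 12Q + Q^2; minimized at Q = 6, giving min AVC = $28. That is the shutdown price.
ATC = 98/Q + 64 - 12Q + Q^2. Setting dATC/dQ = −98/Q^2 − 12 + 2Q = 0 gives Q = 7 (since 2·7^3 − 12·7^2 = 98).
min ATC = 98/7 + 64 − 12·7 + 7^2 = $43. That is the break-even price.
Between these two prices the firm operates at a loss; above $43 it earns a profit.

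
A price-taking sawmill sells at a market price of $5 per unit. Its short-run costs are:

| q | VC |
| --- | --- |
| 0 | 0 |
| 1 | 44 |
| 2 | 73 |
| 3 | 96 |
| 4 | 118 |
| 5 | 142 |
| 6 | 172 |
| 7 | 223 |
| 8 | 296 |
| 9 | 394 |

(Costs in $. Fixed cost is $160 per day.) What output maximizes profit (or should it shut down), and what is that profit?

Profit at each row (π = 5q − TC): q=0: -160; q=1: -199; q=2: -223; q=3: -241; q=4: -258; q=5: -277; q=6: -302; q=7: -348; q=8: -416; q=9: -509.
Profit is highest at q = 0. Equivalently, the lowest AVC in the table is 142/5 ≈ $28.40 at q = 5, and P = $5 falls below it — price never covers variable cost, so the firm shuts down and loses only its fixed cost.

q = 0 (shut down); profit = -$160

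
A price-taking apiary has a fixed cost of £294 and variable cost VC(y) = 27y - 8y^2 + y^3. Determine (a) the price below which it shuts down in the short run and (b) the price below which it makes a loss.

Shutdown price = min AVC. AVC = 27 - 8y + y^2, with vertex at y = 4 and minimum £11.
ATC = 294/y + 27 - 8y + y^2. Setting dATC/dy = −294/y^2 − 8 + 2y = 0 gives y = 7 (since 2·7^3 − 8·7^2 = 294).
min ATC = 294/7 + 27 − 8·7 + 7^2 = £62. That is the break-even price.
For £11 ≤ P < £62 the firm produces at a loss; below £11 it shuts down.

Shutdown price = £11; break-even price = £62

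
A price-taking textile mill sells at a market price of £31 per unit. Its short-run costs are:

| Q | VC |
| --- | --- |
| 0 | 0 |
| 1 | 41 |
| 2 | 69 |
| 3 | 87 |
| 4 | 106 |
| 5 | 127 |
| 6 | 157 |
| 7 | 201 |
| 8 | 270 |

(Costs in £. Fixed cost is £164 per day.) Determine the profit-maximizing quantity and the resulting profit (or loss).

Profit at each row (π = 31Q − TC): Q=0: -164; Q=1: -174; Q=2: -171; Q=3: -158; Q=4: -146; Q=5: -136; Q=6: -135; Q=7: -148; Q=8: -186.
Profit is maximized at Q = 6. AVC there is 157/6 = £26.17 ≤ P, so producing beats shutting down (which would give -£164).

Q = 6; profit = -£135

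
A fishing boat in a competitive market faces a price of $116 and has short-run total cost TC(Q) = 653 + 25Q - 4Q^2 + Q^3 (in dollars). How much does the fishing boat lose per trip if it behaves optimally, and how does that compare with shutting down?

Profit = -$163 at Q = 7

AVC = 25 - 4Q + Q^2; min AVC = $21 at Q = 2. Since P = $116 ≥ min AVC, the firm produces.
With MC = 25 - 8Q + 3Q^2, P = MC on the upward-sloping part at Q* = 7.
TR = 116·7 = 812. TC = 653 + 322 = 975. Profit = 812 − 975 = -$163.
That loss of $163 beats the $653 the firm would lose by shutting down; producing recovers $490 of fixed cost.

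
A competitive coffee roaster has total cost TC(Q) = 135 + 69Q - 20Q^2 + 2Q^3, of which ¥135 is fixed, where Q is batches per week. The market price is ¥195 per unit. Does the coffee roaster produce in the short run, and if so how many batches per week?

Variable cost is VC = 69Q - 20Q^2 + 2Q^3, so AVC = VC/Q = 69 - 20Q + 2Q^2 and MC = dTC/dQ = 69 - 40Q + 6Q^2.
AVC hits its minimum where MC = AVC, at Q = 5, giving min AVC = 69 - 20·5 + 2·5^2 = ¥19.
Because ¥195 ≥ ¥19, revenue can cover variable cost; the firm operates.
Set P = MC: 195 = 69 - 40Q + 6Q^2 → -126 - 40Q + 6Q^2 = 0. The roots are Q = -7/3 and Q = 9; the profit-maximizing output is on the rising part of MC, so Q* = 9.
Check: AVC at Q = 9 is ¥51 ≤ P, so revenue covers variable cost.
Profit = P·Q − TC = 195·9 − 594 = ¥1161.

Produce at Q = 9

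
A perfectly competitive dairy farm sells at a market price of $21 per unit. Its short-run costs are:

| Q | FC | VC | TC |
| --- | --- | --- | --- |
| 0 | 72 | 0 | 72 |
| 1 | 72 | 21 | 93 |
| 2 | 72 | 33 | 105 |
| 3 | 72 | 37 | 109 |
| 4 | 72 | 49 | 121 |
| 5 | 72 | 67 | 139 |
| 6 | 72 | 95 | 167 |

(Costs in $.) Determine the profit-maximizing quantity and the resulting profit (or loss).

Compute π = P·Q − TC at each output: Q=0: -72; Q=1: -72; Q=2: -63; Q=3: -46; Q=4: -37; Q=5: -34; Q=6: -41.
Profit is maximized at Q = 5. AVC there is 67/5 = $13.40 ≤ P, so producing beats shutting down (which would give -$72).

Q = 5; profit = -$34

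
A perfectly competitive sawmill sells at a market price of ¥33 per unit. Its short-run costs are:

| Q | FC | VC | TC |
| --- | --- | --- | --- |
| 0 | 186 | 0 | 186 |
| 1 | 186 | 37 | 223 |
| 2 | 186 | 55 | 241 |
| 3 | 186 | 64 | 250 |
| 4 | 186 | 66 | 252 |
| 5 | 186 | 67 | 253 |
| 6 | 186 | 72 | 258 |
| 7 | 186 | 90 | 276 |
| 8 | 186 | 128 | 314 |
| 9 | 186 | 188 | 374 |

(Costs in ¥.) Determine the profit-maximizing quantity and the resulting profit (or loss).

Compute π = P·Q − TC at each output: Q=0: -186; Q=1: -190; Q=2: -175; Q=3: -151; Q=4: -120; Q=5: -88; Q=6: -60; Q=7: -45; Q=8: -50; Q=9: -77.
Profit is maximized at Q = 7. AVC there is 90/7 = ¥12.86 ≤ P, so producing beats shutting down (which would give -¥186).

Q = 7; profit = -¥45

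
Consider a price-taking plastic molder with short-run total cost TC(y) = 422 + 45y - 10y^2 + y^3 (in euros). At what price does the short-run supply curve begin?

The firm shuts down when price falls below the minimum of average variable cost. AVC = VC/y = 45 - 10y + y^2.
dAVC/dy = -10 + 2y = 0 gives y = 5. min AVC = 45 - 10·5 + 5^2 = 20.
For P < €20 the firm produces nothing.

€20 per unit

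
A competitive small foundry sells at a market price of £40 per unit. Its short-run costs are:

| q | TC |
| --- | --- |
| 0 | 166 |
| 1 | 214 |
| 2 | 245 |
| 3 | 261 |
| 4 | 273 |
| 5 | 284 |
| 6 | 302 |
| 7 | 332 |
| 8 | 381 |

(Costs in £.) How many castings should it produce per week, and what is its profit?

Tabulate TR − TC: q=0: -166; q=1: -174; q=2: -165; q=3: -141; q=4: -113; q=5: -84; q=6: -62; q=7: -52; q=8: -61.
Profit is maximized at q = 7. AVC there is 166/7 = £23.71 ≤ P, so producing beats shutting down (which would give -£166).

q = 7; profit = -£52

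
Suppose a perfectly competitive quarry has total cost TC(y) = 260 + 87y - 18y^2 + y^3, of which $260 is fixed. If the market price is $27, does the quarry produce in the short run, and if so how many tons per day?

From TC, MC = TC'(y) = 87 - 36y + 3y^2 and AVC = VC/y = 87 - 18y + y^2.
The AVC parabola has its vertex at y = 18/2 = 9, where AVC = 87 - 18·9 + 9^2 = $6.
Since P = $27 ≥ min AVC = $6, price covers variable cost and the firm should produce.
P = MC gives 60 - 36y + 3y^2 = 0, with roots 2 and 10. Take the larger (rising MC): y* = 10.
Check: AVC at y = 10 is $7 ≤ P, so revenue covers variable cost.
Profit = P·y − TC = 27·10 − 330 = -$60, a loss, but smaller than the $260 fixed cost the firm would lose by shutting down.

Produce at y = 10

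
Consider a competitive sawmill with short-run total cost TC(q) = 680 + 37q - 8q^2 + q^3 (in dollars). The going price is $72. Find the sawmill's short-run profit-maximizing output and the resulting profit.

Profit = -$386 at q = 7

AVC = 37 - 8q + q^2; min AVC = $21 at q = 4. Since P = $72 ≥ min AVC, the firm produces.
MC = 37 - 16q + 3q^2. Setting P = MC and taking the root on the rising branch gives q* = 7.
TR = 72·7 = 504. TC = 680 + 210 = 890. Profit = 504 − 890 = -$386.
Shutting down would mean losing the fixed cost of $680, so operating at a loss of $386 is better by $294.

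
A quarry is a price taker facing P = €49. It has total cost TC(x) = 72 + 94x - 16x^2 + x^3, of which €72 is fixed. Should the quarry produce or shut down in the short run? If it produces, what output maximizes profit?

Produce at x = 9

From TC, MC = TC'(x) = 94 - 32x + 3x^2 and AVC = VC/x = 94 - 16x + x^2.
AVC hits its minimum where MC = AVC, at x = 8, giving min AVC = 94 - 16·8 + 8^2 = €30.
P = €49 exceeds min AVC = €30, so the firm stays open.
Solving P = MC: 45 - 32x + 3x^2 = 0 ⇒ x = 5/3 or 9. On the upward-sloping branch, x* = 9.
Check: AVC at x = 9 is €31 ≤ P, so revenue covers variable cost.
Profit = P·x − TC = 49·9 − 351 = €90.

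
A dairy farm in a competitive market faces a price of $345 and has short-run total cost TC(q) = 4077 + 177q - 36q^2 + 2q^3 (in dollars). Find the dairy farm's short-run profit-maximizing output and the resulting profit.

Profit = -$157 at q = 14

AVC = 177 - 36q + 2q^2 has its minimum $15 at q = 9; price $345 clears that bar, so the firm operates.
With MC = 177 - 72q + 6q^2, P = MC on the upward-sloping part at q* = 14.
TR = 345·14 = 4830. TC = 4077 + 910 = 4987. Profit = 4830 − 4987 = -$157.
Shutting down would mean losing the fixed cost of $4077, so operating at a loss of $157 is better by $3920.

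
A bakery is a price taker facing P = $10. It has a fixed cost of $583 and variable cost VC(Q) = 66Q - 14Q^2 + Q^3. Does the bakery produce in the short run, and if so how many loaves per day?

Variable cost is VC = 66Q - 14Q^2 + Q^3, so AVC = VC/Q = 66 - 14Q + Q^2 and MC = dTC/dQ = 66 - 28Q + 3Q^2.
AVC hits its minimum where MC = AVC, at Q = 7, giving min AVC = 66 - 14·7 + 7^2 = $17.
Since P = $10 < min AVC = $17, price fails to cover variable cost at any output.
Shutting down limits the loss to fixed cost, $583.

Shut down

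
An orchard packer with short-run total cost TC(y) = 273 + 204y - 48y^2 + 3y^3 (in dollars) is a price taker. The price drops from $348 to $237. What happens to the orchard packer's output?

AVC = 204 - 48y + 3y^2, minimized at y = 8 where min AVC = $12. MC = 204 - 96y + 9y^2.
At P = $348 ≥ min AVC, set P = MC on the rising branch: y = 12.
At P = $237 ≥ min AVC, set P = MC: y = 11. The firm stays open but cuts output.

Output falls from 12 to 11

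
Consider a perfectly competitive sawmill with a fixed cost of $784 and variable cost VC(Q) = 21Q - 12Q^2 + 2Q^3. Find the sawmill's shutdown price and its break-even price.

Shutdown price = $3; break-even price = $147

Shutdown price = min AVC. AVC = 21 - 12Q + 2Q^2, with vertex at Q = 3 and minimum $3.
ATC = 784/Q + 21 - 12Q + 2Q^2. Setting dATC/dQ = −784/Q^2 − 12 + 4Q = 0 gives Q = 7 (since 4·7^3 − 12·7^2 = 784).
min ATC = 784/7 + 21 − 12·7 + 2·7^2 = $147. That is the break-even price.
For $3 ≤ P < $147 the firm produces at a loss; below $3 it shuts down.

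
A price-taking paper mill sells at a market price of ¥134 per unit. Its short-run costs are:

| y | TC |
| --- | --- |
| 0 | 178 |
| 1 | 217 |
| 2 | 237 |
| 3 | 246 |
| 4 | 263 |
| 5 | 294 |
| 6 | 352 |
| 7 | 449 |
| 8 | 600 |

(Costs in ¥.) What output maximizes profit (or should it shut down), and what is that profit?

y = 7; profit = ¥489

Tabulate TR − TC: y=0: -178; y=1: -83; y=2: 31; y=3: 156; y=4: 273; y=5: 376; y=6: 452; y=7: 489; y=8: 472.
Profit is maximized at y = 7. AVC there is 271/7 = ¥38.71 ≤ P, so producing beats shutting down (which would give -¥178).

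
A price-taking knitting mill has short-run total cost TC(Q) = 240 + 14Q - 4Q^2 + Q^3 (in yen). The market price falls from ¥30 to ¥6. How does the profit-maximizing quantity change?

Output falls from 4 to 0 (the firm shuts down)

MC = 14 - 8Q + 3Q^2; the shutdown threshold is min AVC = ¥10 (at Q = 2).
With P = ¥30 above the shutdown price, P = MC gives Q = 4.
At P = ¥6 < min AVC = ¥10, price no longer covers variable cost at any output, so the firm shuts down: Q = 0.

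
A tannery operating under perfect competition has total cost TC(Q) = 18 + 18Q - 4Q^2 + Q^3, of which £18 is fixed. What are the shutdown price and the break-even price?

Shutdown price = £14; break-even price = £21

AVC = 18 - 4Q + Q^2; minimized at Q = 2, giving min AVC = £14. That is the shutdown price.
ATC = 18/Q + 18 - 4Q + Q^2. Setting dATC/dQ = −18/Q^2 − 4 + 2Q = 0 gives Q = 3 (since 2·3^3 − 4·3^2 = 18).
min ATC = 18/3 + 18 − 4·3 + 3^2 = £21. That is the break-even price.
Between these two prices the firm operates at a loss; above £21 it earns a profit.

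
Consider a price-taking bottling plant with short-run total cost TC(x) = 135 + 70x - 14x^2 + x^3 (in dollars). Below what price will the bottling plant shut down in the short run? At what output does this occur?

$21 per unit, at x = 7

The shutdown price is the minimum of AVC. VC = 70x - 14x^2 + x^3, so AVC = 70 - 14x + x^2.
dAVC/dx = -14 + 2x = 0 gives x = 7. min AVC = 70 - 14·7 + 7^2 = 21.
The firm shuts down for any P below $21.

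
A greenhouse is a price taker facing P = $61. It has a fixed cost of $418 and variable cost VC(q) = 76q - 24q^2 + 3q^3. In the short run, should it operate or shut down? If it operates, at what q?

Variable cost is VC = 76q - 24q^2 + 3q^3, so AVC = VC/q = 76 - 24q + 3q^2 and MC = dTC/dq = 76 - 48q + 9q^2.
AVC is minimized where dAVC/dq = -24 + 6q = 0, at q = 4; min AVC = 76 - 24·4 + 3·4^2 = $28.
Since P = $61 ≥ min AVC = $28, price covers variable cost and the firm should produce.
Solving P = MC: 15 - 48q + 9q^2 = 0 ⇒ q = 1/3 or 5. On the upward-sloping branch, q* = 5.
Check: AVC at q = 5 is $31 ≤ P, so revenue covers variable cost.
Profit = P·q − TC = 61·5 − 573 = -$268, a loss, but smaller than the $418 fixed cost the firm would lose by shutting down.

Produce at q = 5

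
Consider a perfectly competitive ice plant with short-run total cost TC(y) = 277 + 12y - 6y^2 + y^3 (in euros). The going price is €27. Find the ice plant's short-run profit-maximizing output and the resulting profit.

AVC = 12 - 6y + y^2 has its minimum €3 at y = 3; price €27 clears that bar, so the firm operates.
With MC = 12 - 12y + 3y^2, P = MC on the upward-sloping part at y* = 5.
TR = 27·5 = 135. TC = 277 + 35 = 312. Profit = 135 − 312 = -€177.
By producing, the firm covers all variable cost plus €100 of fixed cost; shutting down would lose the full €277.

Profit = -€177 at y = 5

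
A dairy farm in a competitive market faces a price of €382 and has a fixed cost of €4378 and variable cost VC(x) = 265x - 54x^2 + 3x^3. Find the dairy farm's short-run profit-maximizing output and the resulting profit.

AVC = 265 - 54x + 3x^2 has its minimum €22 at x = 9; price €382 clears that bar, so the firm operates.
MC = 265 - 108x + 9x^2. Setting P = MC and taking the root on the rising branch gives x* = 13.
TR = 382·13 = 4966. TC = 4378 + 910 = 5288. Profit = 4966 − 5288 = -€322.
By producing, the firm covers all variable cost plus €4056 of fixed cost; shutting down would lose the full €4378.

Profit = -€322 at x = 13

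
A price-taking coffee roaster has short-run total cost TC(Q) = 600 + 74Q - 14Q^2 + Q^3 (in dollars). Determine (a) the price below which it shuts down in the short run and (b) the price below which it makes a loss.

Shutdown price = min AVC. AVC = 74 - 14Q + Q^2, with vertex at Q = 7 and minimum $25.
ATC = 600/Q + 74 - 14Q + Q^2. Setting dATC/dQ = −600/Q^2 − 14 + 2Q = 0 gives Q = 10 (since 2·10^3 − 14·10^2 = 600).
min ATC = 600/10 + 74 − 14·10 + 10^2 = $94. That is the break-even price.
For $25 ≤ P < $94 the firm produces at a loss; below $25 it shuts down.

Shutdown price = $25; break-even price = $94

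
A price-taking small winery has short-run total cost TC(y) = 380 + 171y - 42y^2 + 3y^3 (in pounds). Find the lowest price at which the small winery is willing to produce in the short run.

£24 per unit

The firm shuts down when price falls below the minimum of average variable cost. AVC = VC/y = 171 - 42y + 3y^2.
At the minimum of AVC, MC = AVC. MC = 171 - 84y + 9y^2; setting MC = AVC gives 6y^2 - 42y = 0, so y = 7. min AVC = 24.
For P < £24 the firm produces nothing.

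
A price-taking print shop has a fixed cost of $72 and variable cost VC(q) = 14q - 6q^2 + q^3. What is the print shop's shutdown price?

Short-run supply begins at min AVC. From VC = 14q - 6q^2 + q^3, AVC = 14 - 6q + q^2.
dAVC/dq = -6 + 2q = 0 gives q = 3. min AVC = 14 - 6·3 + 3^2 = 5.
For P < $5 the firm produces nothing.

$5 per unit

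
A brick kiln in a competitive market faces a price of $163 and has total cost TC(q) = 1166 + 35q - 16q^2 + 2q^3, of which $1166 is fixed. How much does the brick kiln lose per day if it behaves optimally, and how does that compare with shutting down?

AVC = 35 - 16q + 2q^2 has its minimum $3 at q = 4; price $163 clears that bar, so the firm operates.
MC = 35 - 32q + 6q^2. Setting P = MC and taking the root on the rising branch gives q* = 8.
TR = 163·8 = 1304. TC = 1166 + 280 = 1446. Profit = 1304 − 1446 = -$142.
Shutting down would mean losing the fixed cost of $1166, so operating at a loss of $142 is better by $1024.

Profit = -$142 at q = 8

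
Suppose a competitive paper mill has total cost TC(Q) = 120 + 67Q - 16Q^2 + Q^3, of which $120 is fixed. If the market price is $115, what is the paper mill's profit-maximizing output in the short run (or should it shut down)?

Produce at Q = 12

Strip out fixed cost: VC = 67Q - 16Q^2 + Q^3. Then AVC = 67 - 16Q + Q^2 and MC = 67 - 32Q + 3Q^2.
AVC is minimized where dAVC/dQ = -16 + 2Q = 0, at Q = 8; min AVC = 67 - 16·8 + 8^2 = $3.
Since P = $115 ≥ min AVC = $3, price covers variable cost and the firm should produce.
Solving P = MC: -48 - 32Q + 3Q^2 = 0 ⇒ Q = -4/3 or 12. On the upward-sloping branch, Q* = 12.
Check: AVC at Q = 12 is $19 ≤ P, so revenue covers variable cost.
Profit = P·Q − TC = 115·12 − 348 = $1032.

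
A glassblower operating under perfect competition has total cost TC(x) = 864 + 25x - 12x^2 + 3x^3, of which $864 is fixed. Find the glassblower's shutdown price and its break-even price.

Shutdown price = $13; break-even price = $205

Shutdown price = min AVC. AVC = 25 - 12x + 3x^2, with vertex at x = 2 and minimum $13.
ATC = 864/x + 25 - 12x + 3x^2. Setting dATC/dx = −864/x^2 − 12 + 6x = 0 gives x = 6 (since 6·6^3 − 12·6^2 = 864).
min ATC = 864/6 + 25 − 12·6 + 3·6^2 = $205. That is the break-even price.
For $13 ≤ P < $205 the firm produces at a loss; below $13 it shuts down.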